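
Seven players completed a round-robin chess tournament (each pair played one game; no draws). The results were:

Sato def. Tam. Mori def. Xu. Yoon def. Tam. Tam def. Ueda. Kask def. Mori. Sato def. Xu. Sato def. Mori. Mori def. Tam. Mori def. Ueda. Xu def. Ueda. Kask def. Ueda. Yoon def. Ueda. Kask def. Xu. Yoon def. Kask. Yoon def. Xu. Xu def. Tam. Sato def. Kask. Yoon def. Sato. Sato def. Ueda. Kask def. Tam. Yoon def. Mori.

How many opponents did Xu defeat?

2

Xu's results: beat Ueda, Tam; lost to Kask, Yoon, Mori, Sato.
That is 2 wins.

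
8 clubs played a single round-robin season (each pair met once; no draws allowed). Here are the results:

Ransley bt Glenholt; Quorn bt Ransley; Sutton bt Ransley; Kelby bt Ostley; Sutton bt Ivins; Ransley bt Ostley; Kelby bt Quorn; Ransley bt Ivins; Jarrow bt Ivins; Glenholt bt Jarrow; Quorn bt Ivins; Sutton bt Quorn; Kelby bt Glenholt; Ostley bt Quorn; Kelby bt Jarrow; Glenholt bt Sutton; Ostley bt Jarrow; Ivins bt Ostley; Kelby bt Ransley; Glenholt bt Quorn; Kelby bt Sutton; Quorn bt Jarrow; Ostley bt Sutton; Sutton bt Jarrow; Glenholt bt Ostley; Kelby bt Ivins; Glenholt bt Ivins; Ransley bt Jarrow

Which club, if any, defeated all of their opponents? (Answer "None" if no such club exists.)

Kelby

Kelby has 7 wins out of 7 opponents — a perfect record.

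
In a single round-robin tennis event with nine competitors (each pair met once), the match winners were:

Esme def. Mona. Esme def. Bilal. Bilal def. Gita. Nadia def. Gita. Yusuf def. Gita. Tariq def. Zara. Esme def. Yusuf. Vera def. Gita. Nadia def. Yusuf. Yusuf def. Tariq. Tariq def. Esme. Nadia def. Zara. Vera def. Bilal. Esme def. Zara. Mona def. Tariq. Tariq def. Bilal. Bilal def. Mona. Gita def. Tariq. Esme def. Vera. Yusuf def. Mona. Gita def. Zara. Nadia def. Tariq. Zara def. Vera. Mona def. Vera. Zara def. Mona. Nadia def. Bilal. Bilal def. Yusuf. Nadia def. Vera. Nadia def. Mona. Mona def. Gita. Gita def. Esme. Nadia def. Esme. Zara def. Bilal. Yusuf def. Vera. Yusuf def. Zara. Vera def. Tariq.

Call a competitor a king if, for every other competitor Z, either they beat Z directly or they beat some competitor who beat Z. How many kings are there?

Tariq cannot reach Nadia in two steps.
Bilal cannot reach Nadia in two steps.
Yusuf cannot reach Nadia in two steps.
Zara cannot reach Esme, Nadia in two steps.
Vera cannot reach Nadia in two steps.
Mona cannot reach Yusuf, Nadia in two steps.
Esme cannot reach Nadia in two steps.
Nadia reaches everyone (king).
Gita cannot reach Nadia in two steps.
Kings: Nadia — 1.

1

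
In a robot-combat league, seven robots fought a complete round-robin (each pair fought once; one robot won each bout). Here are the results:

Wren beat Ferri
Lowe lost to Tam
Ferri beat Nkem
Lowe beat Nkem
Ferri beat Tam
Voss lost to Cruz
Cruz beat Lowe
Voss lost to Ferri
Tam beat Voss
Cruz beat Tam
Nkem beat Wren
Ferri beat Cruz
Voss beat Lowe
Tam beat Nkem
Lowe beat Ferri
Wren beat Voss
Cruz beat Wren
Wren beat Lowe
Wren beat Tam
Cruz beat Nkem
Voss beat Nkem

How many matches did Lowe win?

Lowe's results: beat Nkem, Ferri; lost to Cruz, Wren, Tam, Voss.
That is 2 wins.

2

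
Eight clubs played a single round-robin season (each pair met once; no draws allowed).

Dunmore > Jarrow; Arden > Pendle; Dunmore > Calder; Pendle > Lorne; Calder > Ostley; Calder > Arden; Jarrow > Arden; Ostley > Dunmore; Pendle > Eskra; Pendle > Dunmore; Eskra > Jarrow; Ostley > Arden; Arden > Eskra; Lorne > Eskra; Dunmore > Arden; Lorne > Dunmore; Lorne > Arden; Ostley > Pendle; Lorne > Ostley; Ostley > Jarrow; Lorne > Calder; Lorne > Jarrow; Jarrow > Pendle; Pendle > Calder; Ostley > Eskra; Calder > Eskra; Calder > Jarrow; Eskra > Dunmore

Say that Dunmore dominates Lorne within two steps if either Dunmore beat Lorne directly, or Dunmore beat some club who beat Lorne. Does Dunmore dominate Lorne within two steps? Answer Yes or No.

Dunmore did not beat Lorne directly.
Dunmore beat Arden, Calder, Jarrow, but each of them lost to Lorne. No two-step path.

No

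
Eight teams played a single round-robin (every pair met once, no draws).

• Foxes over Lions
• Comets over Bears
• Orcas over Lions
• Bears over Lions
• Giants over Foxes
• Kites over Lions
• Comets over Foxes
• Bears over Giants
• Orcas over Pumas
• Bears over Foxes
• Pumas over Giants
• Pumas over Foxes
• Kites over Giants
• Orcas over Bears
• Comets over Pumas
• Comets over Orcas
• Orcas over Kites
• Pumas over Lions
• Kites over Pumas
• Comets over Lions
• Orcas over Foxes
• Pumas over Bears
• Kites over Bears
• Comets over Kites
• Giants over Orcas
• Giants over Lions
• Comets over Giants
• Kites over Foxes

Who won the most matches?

Win totals: Comets 7, Pumas 4, Lions 0, Giants 3, Bears 3, Kites 5, Orcas 5, Foxes 1.
Comets leads with 7 wins (next highest: 5).

Comets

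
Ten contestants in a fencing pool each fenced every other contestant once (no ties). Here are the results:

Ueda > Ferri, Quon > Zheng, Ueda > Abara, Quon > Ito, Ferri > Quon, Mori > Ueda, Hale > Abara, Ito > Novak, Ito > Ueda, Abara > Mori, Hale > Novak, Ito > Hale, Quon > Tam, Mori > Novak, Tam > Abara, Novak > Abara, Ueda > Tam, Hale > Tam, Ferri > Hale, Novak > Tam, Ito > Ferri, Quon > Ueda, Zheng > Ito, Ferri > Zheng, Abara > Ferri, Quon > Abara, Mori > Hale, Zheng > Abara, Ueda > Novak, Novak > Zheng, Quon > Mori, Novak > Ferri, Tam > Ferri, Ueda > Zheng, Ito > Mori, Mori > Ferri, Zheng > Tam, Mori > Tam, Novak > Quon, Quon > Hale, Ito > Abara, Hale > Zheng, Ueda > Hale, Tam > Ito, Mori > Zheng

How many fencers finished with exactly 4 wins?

1

Win totals: Quon 7, Ueda 6, Hale 4, Ferri 3, Novak 5, Ito 6, Zheng 3, Tam 3, Mori 6, Abara 2.
Exactly 4: Hale — 1 fencer.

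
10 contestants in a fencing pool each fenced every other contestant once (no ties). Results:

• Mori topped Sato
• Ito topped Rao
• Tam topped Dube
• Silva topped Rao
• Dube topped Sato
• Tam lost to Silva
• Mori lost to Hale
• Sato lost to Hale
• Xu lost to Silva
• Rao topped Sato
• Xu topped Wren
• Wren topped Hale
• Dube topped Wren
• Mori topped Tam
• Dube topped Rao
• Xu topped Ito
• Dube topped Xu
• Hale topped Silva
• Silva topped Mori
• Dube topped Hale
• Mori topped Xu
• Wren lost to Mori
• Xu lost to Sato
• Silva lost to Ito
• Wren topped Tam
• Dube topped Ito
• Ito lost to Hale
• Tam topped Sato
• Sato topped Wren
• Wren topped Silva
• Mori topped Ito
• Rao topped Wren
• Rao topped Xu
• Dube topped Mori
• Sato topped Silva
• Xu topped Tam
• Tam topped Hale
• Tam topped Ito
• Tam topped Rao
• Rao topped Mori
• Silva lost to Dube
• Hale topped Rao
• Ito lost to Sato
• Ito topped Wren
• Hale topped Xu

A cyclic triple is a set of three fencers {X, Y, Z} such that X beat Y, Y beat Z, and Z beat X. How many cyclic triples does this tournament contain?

Win totals: Xu 3, Tam 5, Ito 3, Mori 5, Sato 4, Rao 4, Wren 3, Hale 6, Dube 8, Silva 4.
A fencer with w wins dominates both others in C(w,2) triples; summing gives 3 + 10 + 3 + 10 + 6 + 6 + 3 + 15 + 28 + 6 = 90 transitive triples.
Total triples C(10,3) = 120, so cyclic triples = 120 − 90 = 30.

30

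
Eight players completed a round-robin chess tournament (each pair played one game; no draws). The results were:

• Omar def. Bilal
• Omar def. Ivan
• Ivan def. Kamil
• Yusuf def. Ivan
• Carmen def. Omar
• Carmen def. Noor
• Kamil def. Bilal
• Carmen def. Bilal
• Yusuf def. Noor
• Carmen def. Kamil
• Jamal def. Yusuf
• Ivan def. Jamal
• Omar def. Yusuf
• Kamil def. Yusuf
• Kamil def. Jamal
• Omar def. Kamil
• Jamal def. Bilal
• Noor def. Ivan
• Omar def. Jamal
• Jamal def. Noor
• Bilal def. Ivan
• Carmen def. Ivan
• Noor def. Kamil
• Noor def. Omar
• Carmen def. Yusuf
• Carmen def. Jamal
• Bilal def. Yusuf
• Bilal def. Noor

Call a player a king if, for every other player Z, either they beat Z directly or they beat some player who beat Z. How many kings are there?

1

Bilal cannot reach Carmen in two steps.
Kamil cannot reach Omar, Carmen in two steps.
Jamal cannot reach Carmen in two steps.
Omar cannot reach Carmen in two steps.
Ivan cannot reach Omar, Carmen in two steps.
Noor cannot reach Carmen in two steps.
Carmen reaches everyone (king).
Yusuf cannot reach Bilal, Carmen in two steps.
Kings: Carmen — 1.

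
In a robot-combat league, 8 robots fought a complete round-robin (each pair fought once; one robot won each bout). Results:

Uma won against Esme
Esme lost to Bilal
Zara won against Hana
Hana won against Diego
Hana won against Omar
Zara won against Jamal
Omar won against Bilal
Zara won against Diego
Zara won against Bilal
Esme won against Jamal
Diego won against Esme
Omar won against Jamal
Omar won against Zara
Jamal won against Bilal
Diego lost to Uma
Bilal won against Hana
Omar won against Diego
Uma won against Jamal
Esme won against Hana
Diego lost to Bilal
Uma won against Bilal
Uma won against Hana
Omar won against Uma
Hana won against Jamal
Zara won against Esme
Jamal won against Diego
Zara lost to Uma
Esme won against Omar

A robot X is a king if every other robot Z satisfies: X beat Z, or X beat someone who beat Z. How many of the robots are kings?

4

Hana reaches everyone (king).
Bilal cannot reach Uma, Zara in two steps.
Uma reaches everyone (king).
Zara cannot reach Uma in two steps.
Jamal cannot reach Uma, Zara, Omar in two steps.
Omar reaches everyone (king).
Diego cannot reach Bilal, Uma, Zara in two steps.
Esme reaches everyone (king).
Kings: Hana, Uma, Omar, Esme — 4.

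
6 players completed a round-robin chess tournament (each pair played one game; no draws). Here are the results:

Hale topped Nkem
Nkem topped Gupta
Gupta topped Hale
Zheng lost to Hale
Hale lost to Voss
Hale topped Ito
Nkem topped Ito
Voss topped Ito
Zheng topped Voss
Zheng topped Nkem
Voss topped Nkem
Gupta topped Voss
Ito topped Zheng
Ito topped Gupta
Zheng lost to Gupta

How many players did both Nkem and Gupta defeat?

0

Nkem beat: Ito, Gupta.
Gupta beat: Hale, Voss, Zheng.
No one was beaten by both.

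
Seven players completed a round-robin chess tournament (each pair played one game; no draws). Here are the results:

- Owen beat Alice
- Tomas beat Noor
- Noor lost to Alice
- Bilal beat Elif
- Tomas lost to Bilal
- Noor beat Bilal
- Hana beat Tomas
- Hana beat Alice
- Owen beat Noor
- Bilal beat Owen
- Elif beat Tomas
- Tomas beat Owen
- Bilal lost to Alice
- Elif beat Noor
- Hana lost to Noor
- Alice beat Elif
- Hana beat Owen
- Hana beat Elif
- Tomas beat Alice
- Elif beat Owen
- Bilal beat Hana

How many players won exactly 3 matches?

3

Win totals: Elif 3, Bilal 4, Tomas 3, Owen 2, Hana 4, Noor 2, Alice 3.
Exactly 3: Elif, Tomas, Alice — 3 players.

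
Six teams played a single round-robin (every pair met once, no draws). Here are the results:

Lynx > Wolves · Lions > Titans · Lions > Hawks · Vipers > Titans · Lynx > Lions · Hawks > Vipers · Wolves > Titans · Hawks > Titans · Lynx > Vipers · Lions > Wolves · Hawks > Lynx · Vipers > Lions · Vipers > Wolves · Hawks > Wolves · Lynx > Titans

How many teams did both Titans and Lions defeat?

0

Titans beat: no one.
Lions beat: Titans, Hawks, Wolves.
No one was beaten by both.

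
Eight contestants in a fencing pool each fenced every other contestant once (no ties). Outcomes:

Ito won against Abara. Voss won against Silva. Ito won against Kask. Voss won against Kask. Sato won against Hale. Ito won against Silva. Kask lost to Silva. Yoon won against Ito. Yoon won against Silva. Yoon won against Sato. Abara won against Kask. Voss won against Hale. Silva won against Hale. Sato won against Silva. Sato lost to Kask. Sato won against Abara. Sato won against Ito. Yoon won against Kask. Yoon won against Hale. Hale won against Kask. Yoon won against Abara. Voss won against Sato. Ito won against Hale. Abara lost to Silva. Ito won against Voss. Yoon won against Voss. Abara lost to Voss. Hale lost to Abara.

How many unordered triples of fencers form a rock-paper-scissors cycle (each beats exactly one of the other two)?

5

Win totals: Kask 1, Sato 4, Abara 2, Ito 5, Silva 3, Hale 1, Yoon 7, Voss 5.
A fencer with w wins dominates both others in C(w,2) triples; summing gives 0 + 6 + 1 + 10 + 3 + 0 + 21 + 10 = 51 transitive triples.
Total triples C(8,3) = 56, so cyclic triples = 56 − 51 = 5.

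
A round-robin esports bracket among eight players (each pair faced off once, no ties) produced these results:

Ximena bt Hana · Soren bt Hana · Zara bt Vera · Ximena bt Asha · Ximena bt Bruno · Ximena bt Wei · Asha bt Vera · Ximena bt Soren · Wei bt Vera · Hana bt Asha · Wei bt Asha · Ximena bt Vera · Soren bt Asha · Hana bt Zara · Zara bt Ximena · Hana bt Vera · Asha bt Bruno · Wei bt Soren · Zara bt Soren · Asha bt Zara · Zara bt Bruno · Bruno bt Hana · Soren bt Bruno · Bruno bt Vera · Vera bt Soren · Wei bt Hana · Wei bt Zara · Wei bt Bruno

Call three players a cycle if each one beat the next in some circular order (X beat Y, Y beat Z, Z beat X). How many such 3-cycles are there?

Win totals: Wei 6, Vera 1, Zara 4, Soren 3, Hana 3, Ximena 6, Asha 3, Bruno 2.
A player with w wins dominates both others in C(w,2) triples; summing gives 15 + 0 + 6 + 3 + 3 + 15 + 3 + 1 = 46 transitive triples.
Total triples C(8,3) = 56, so cyclic triples = 56 − 46 = 10.

10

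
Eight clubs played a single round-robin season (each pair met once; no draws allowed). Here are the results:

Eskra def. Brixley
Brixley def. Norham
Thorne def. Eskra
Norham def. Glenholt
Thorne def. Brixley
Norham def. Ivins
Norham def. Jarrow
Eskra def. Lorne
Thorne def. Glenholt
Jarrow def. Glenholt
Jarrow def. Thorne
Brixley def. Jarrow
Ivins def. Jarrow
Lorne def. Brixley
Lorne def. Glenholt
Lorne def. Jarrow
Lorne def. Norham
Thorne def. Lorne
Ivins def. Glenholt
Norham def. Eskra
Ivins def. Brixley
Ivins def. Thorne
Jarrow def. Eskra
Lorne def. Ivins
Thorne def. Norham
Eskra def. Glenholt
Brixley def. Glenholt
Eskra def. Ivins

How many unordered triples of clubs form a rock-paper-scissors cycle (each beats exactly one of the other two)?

Win totals: Lorne 5, Eskra 4, Glenholt 0, Thorne 5, Ivins 4, Brixley 3, Jarrow 3, Norham 4.
A club with w wins dominates both others in C(w,2) triples; summing gives 10 + 6 + 0 + 10 + 6 + 3 + 3 + 6 = 44 transitive triples.
Total triples C(8,3) = 56, so cyclic triples = 56 − 44 = 12.

12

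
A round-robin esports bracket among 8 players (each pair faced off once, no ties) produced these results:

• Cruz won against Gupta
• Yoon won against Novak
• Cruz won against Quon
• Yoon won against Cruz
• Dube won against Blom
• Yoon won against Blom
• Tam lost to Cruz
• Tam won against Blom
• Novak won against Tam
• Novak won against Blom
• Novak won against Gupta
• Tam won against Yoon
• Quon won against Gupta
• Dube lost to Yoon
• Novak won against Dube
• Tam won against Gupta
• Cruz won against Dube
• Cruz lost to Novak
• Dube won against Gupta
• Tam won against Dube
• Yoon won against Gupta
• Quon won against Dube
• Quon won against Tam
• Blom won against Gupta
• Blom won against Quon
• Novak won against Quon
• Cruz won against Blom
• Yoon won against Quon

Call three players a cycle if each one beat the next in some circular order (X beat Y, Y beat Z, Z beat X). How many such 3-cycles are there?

5

Win totals: Tam 4, Cruz 5, Yoon 6, Novak 6, Quon 3, Blom 2, Dube 2, Gupta 0.
A player with w wins dominates both others in C(w,2) triples; summing gives 6 + 10 + 15 + 15 + 3 + 1 + 1 + 0 = 51 transitive triples.
Total triples C(8,3) = 56, so cyclic triples = 56 − 51 = 5.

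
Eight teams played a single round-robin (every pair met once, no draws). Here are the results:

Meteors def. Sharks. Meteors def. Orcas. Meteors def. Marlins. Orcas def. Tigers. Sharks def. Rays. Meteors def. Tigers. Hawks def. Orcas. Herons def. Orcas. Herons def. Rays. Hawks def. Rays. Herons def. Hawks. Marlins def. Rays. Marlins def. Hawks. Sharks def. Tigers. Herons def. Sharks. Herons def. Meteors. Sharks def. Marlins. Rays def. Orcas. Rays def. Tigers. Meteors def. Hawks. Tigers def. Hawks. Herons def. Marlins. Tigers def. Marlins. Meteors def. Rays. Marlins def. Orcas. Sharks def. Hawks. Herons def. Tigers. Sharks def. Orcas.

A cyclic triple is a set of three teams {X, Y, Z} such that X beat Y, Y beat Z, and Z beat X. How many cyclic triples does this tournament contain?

4

Win totals: Hawks 2, Sharks 5, Rays 2, Herons 7, Meteors 6, Orcas 1, Marlins 3, Tigers 2.
A team with w wins dominates both others in C(w,2) triples; summing gives 1 + 10 + 1 + 21 + 15 + 0 + 3 + 1 = 52 transitive triples.
Total triples C(8,3) = 56, so cyclic triples = 56 − 52 = 4.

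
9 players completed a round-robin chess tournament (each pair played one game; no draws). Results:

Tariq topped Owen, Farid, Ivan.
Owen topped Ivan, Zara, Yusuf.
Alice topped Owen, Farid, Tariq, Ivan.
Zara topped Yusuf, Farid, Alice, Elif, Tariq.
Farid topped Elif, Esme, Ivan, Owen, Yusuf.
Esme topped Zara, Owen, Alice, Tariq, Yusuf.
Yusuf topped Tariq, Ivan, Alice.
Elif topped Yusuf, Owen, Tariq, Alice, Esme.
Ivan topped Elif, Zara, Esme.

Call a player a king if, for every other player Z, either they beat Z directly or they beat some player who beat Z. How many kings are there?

Ivan reaches everyone (king).
Farid reaches everyone (king).
Tariq cannot reach Alice in two steps.
Yusuf reaches everyone (king).
Esme reaches everyone (king).
Elif reaches everyone (king).
Zara reaches everyone (king).
Alice reaches everyone (king).
Owen reaches everyone (king).
Kings: Ivan, Farid, Yusuf, Esme, Elif, Zara, Alice, Owen — 8.

8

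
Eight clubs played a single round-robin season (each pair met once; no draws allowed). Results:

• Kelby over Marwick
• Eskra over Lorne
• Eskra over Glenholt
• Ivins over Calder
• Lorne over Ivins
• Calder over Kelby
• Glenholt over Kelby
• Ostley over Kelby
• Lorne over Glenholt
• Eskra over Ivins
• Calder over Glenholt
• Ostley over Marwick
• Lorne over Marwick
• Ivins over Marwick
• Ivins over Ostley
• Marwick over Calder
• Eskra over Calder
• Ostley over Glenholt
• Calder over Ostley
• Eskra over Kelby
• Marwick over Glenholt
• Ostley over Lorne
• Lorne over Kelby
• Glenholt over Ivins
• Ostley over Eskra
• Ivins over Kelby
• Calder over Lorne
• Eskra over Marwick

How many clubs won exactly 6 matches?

Win totals: Marwick 2, Lorne 4, Eskra 6, Ostley 5, Glenholt 2, Ivins 4, Calder 4, Kelby 1.
Exactly 6: Eskra — 1 club.

1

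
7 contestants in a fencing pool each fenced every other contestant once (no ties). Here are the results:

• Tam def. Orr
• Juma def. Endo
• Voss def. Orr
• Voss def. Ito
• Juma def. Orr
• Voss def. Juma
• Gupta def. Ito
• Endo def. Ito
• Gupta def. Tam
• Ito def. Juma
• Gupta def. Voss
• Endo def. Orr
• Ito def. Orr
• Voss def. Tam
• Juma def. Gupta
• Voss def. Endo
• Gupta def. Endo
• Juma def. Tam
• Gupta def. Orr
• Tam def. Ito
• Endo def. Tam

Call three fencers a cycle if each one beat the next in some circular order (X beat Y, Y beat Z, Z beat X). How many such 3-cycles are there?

4

Win totals: Tam 2, Orr 0, Ito 2, Gupta 5, Voss 5, Endo 3, Juma 4.
A fencer with w wins dominates both others in C(w,2) triples; summing gives 1 + 0 + 1 + 10 + 10 + 3 + 6 = 31 transitive triples.
Total triples C(7,3) = 35, so cyclic triples = 35 − 31 = 4.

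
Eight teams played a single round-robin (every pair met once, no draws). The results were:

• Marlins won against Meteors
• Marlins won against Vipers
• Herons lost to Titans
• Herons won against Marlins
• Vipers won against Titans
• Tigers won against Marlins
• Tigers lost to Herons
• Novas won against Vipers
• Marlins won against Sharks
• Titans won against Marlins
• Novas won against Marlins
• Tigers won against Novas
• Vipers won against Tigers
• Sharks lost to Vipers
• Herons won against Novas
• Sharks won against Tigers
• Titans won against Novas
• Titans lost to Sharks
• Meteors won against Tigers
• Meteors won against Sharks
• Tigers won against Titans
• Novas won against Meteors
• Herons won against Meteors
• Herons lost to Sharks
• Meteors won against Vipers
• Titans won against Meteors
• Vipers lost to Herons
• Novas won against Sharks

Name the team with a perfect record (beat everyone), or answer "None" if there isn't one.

None

Highest win total is Herons with 5 (out of 7 possible).
Herons lost to Sharks, Titans, so no team went undefeated.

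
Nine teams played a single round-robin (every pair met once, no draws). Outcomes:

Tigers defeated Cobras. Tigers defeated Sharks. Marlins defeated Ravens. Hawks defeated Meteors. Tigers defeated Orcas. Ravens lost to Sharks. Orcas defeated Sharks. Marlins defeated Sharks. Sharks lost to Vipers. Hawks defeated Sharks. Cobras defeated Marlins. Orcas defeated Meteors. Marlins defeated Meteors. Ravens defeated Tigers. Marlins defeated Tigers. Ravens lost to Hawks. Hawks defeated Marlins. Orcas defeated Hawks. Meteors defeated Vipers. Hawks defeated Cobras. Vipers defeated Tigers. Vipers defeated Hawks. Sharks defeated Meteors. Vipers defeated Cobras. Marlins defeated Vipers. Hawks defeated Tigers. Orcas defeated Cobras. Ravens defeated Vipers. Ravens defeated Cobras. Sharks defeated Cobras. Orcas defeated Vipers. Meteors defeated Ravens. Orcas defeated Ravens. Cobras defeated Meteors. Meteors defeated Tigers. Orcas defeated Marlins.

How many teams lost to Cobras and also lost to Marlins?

1

Cobras beat: Marlins, Meteors.
Marlins beat: Tigers, Sharks, Meteors, Vipers, Ravens.
Both beat: Meteors — 1.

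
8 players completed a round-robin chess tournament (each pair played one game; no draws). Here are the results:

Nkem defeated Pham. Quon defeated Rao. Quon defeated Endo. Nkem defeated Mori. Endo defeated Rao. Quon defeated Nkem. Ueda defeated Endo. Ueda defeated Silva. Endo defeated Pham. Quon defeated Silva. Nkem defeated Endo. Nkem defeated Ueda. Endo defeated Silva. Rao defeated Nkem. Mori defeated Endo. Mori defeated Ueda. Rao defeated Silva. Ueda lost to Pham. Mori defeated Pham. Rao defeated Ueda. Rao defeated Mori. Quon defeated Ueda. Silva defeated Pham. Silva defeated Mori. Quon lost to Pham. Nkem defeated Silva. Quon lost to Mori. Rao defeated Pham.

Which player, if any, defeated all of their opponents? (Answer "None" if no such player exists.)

None

Highest win total is Rao with 5 (out of 7 possible).
Rao lost to Endo, Quon, so no player went undefeated.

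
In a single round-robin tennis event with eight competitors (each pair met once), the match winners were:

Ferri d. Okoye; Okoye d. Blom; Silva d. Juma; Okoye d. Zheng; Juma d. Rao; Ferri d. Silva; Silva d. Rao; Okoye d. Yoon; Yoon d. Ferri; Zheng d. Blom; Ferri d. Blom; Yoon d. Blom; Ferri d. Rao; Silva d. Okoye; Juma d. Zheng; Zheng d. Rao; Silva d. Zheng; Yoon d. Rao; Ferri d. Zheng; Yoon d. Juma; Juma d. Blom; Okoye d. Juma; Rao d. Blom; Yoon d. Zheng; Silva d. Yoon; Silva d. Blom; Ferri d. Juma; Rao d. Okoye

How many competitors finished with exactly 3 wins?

1

Win totals: Ferri 6, Okoye 4, Zheng 2, Rao 2, Blom 0, Silva 6, Juma 3, Yoon 5.
Exactly 3: Juma — 1 competitor.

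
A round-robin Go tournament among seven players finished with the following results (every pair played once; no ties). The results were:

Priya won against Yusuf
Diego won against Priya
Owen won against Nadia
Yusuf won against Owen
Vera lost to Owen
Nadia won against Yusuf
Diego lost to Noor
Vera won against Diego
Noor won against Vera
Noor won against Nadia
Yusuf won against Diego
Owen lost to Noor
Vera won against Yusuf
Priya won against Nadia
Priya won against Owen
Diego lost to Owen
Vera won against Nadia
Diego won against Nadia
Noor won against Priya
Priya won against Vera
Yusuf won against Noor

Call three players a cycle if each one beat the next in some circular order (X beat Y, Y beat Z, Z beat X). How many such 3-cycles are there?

Win totals: Yusuf 3, Vera 3, Owen 3, Nadia 1, Noor 5, Priya 4, Diego 2.
A player with w wins dominates both others in C(w,2) triples; summing gives 3 + 3 + 3 + 0 + 10 + 6 + 1 = 26 transitive triples.
Total triples C(7,3) = 35, so cyclic triples = 35 − 26 = 9.

9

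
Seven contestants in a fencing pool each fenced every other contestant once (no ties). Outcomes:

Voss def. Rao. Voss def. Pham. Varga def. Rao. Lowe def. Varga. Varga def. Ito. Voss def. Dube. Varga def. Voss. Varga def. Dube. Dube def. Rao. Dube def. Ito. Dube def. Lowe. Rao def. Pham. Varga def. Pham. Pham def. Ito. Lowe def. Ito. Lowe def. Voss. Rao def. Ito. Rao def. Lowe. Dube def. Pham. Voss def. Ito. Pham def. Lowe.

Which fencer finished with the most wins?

Varga

Win totals: Dube 4, Lowe 3, Rao 3, Varga 5, Ito 0, Pham 2, Voss 4.
Varga leads with 5 wins (next highest: 4).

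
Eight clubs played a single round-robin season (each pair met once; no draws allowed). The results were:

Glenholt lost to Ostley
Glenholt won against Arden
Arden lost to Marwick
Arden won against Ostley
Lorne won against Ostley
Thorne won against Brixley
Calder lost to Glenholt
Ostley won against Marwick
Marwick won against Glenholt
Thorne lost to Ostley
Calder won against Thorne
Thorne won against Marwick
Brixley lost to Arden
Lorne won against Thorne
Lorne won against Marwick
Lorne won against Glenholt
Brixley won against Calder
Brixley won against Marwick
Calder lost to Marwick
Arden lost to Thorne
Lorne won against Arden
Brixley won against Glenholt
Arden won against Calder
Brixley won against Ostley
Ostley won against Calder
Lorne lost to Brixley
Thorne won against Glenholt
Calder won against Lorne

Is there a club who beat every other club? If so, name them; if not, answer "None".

None

Highest win total is Lorne with 5 (out of 7 possible).
Lorne lost to Calder, Brixley, so no club went undefeated.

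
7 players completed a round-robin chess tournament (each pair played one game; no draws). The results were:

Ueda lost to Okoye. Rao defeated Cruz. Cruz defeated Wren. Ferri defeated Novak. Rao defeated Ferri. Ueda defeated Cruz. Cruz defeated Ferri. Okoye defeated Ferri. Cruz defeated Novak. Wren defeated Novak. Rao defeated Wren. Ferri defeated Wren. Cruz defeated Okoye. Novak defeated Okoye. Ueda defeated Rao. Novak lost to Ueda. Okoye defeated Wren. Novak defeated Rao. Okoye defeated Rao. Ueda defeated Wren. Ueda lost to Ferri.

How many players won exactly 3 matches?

Win totals: Cruz 4, Novak 2, Wren 1, Okoye 4, Rao 3, Ferri 3, Ueda 4.
Exactly 3: Rao, Ferri — 2 players.

2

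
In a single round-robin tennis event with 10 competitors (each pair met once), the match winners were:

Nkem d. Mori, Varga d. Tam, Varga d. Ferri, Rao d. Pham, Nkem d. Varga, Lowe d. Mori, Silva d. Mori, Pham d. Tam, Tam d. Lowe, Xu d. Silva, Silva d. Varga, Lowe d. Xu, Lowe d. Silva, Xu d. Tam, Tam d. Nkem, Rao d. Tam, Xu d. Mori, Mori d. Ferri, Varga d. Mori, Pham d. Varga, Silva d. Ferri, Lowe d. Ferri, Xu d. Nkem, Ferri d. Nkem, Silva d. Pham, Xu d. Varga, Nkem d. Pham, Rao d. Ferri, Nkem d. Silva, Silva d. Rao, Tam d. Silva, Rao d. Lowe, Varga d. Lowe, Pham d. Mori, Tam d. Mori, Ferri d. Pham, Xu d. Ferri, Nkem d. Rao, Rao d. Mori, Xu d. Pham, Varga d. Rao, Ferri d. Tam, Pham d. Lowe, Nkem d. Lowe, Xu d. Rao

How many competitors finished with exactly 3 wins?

Win totals: Ferri 3, Silva 5, Varga 5, Rao 5, Xu 8, Lowe 4, Pham 4, Tam 4, Mori 1, Nkem 6.
Exactly 3: Ferri — 1 competitor.

1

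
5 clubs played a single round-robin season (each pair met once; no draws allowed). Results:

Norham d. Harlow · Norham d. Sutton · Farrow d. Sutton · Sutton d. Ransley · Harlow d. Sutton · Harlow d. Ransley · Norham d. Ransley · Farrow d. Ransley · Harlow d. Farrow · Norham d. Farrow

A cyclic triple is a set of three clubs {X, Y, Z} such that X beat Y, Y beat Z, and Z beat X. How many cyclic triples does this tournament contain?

Of the C(5,3) = 10 triples, the cyclic ones are: none.
That is 0.

0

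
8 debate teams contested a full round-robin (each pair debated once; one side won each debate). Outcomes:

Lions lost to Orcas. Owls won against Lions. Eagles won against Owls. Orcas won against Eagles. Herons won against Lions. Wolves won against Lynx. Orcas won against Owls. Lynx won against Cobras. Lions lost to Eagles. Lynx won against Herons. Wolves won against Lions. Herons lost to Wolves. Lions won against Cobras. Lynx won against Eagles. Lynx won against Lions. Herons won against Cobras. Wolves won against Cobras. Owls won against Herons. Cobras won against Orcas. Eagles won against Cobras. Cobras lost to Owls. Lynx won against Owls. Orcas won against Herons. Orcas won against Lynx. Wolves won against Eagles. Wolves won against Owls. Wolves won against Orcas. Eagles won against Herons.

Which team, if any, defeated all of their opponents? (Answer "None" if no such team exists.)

Wolves

Wolves has 7 wins out of 7 opponents — a perfect record.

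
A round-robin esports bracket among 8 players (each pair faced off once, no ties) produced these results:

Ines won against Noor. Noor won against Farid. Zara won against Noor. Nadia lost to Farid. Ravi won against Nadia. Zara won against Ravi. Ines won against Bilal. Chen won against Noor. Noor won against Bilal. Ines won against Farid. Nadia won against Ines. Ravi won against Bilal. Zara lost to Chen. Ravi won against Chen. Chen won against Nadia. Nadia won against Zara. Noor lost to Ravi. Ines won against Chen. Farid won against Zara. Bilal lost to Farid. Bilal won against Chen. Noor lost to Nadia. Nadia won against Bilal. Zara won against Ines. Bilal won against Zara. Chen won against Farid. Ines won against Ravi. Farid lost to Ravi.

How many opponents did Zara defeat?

Zara's results: beat Noor, Ravi, Ines; lost to Bilal, Nadia, Farid, Chen.
That is 3 wins.

3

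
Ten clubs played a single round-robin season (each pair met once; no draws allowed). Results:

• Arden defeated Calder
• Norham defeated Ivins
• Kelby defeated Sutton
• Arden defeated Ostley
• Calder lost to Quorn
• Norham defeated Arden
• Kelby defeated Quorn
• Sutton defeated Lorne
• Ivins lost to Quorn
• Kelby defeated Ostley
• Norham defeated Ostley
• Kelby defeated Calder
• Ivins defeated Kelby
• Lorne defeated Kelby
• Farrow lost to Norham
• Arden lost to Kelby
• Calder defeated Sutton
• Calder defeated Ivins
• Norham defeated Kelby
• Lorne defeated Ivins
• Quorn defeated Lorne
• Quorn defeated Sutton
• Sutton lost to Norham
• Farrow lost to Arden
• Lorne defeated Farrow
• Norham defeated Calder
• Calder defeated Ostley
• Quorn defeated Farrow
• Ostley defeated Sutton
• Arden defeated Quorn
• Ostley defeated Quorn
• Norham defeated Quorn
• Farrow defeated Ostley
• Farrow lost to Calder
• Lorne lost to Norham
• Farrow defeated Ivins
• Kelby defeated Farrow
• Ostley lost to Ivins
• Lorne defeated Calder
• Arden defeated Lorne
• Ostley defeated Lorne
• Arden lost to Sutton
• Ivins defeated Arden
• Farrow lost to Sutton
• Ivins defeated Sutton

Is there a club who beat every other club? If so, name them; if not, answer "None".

Norham has 9 wins out of 9 opponents — a perfect record.

Norham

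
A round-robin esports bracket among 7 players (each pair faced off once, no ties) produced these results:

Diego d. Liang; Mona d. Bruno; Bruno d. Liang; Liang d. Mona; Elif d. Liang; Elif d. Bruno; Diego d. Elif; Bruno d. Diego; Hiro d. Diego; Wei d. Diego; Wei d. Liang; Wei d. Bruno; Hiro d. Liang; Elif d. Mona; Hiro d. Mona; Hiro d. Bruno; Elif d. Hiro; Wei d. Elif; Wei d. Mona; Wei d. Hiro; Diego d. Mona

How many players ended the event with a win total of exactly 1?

Win totals: Mona 1, Liang 1, Bruno 2, Hiro 4, Diego 3, Elif 4, Wei 6.
Exactly 1: Mona, Liang — 2 players.

2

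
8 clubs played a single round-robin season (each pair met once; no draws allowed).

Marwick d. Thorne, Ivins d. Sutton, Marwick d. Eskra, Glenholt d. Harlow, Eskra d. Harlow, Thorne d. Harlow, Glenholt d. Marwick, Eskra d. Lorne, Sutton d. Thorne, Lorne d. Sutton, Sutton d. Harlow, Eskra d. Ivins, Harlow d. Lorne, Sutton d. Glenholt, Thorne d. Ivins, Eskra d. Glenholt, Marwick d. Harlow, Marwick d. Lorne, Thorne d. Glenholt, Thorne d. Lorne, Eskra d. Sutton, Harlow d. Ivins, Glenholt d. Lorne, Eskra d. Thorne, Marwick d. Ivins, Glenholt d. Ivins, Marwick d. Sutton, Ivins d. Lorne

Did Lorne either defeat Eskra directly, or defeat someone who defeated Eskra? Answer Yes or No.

Lorne did not beat Eskra directly.
Lorne beat Sutton, but each of them lost to Eskra. No two-step path.

No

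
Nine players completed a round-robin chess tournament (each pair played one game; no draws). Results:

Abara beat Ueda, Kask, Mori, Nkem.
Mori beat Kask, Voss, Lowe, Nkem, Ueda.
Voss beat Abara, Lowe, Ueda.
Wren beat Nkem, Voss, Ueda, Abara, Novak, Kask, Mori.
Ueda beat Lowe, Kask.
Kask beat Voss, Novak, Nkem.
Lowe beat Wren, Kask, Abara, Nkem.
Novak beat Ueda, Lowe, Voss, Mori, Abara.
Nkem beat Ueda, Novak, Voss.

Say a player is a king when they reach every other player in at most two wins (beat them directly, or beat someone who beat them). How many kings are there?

Novak reaches everyone (king).
Ueda cannot reach Mori in two steps.
Voss cannot reach Novak in two steps.
Nkem cannot reach Wren in two steps.
Kask cannot reach Wren in two steps.
Abara cannot reach Wren in two steps.
Lowe reaches everyone (king).
Mori reaches everyone (king).
Wren reaches everyone (king).
Kings: Novak, Lowe, Mori, Wren — 4.

4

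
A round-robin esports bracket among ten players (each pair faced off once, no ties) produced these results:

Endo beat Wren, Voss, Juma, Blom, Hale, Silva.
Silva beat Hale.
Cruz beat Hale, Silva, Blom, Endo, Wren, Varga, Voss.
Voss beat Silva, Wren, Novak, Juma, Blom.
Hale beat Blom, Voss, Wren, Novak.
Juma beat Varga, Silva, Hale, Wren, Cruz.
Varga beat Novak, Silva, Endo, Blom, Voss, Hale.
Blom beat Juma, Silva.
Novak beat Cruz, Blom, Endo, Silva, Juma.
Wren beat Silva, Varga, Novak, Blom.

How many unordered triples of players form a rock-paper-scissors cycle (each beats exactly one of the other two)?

26

Win totals: Juma 5, Hale 4, Cruz 7, Silva 1, Blom 2, Varga 6, Voss 5, Wren 4, Novak 5, Endo 6.
A player with w wins dominates both others in C(w,2) triples; summing gives 10 + 6 + 21 + 0 + 1 + 15 + 10 + 6 + 10 + 15 = 94 transitive triples.
Total triples C(10,3) = 120, so cyclic triples = 120 − 94 = 26.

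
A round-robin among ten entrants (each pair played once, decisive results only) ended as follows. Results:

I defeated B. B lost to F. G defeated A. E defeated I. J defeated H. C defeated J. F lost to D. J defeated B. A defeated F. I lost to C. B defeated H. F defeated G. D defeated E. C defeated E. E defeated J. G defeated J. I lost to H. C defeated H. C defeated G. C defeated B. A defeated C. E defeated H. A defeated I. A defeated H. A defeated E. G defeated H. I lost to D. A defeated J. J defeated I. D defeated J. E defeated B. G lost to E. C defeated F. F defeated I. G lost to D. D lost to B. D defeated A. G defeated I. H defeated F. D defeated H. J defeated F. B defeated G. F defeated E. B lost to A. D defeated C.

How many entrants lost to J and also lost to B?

J beat: B, F, H, I.
B beat: D, G, H.
Both beat: H — 1.

1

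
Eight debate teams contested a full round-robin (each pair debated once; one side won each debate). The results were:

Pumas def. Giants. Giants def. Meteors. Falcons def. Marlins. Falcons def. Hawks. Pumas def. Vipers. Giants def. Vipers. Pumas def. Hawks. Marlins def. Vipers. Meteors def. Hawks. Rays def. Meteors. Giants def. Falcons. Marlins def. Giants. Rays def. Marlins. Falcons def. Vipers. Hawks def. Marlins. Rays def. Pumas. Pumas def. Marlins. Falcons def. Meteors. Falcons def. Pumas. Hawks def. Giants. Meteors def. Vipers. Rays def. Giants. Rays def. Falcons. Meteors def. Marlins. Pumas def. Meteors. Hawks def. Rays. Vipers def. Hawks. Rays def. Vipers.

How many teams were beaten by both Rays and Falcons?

4

Rays beat: Pumas, Falcons, Giants, Marlins, Meteors, Vipers.
Falcons beat: Pumas, Marlins, Hawks, Meteors, Vipers.
Both beat: Pumas, Marlins, Meteors, Vipers — 4.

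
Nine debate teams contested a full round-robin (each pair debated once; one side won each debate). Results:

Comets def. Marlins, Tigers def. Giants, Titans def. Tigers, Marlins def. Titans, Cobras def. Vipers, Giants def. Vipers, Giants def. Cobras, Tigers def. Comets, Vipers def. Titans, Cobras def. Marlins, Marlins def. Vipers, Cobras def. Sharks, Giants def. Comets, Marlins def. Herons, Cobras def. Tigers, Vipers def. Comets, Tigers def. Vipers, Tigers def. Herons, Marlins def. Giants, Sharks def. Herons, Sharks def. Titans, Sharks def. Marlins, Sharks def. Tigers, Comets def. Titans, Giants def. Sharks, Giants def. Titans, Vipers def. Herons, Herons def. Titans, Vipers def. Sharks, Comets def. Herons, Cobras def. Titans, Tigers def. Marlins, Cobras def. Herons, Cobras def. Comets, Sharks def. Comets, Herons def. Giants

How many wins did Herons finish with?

Herons' results: beat Titans, Giants; lost to Sharks, Tigers, Comets, Marlins, Vipers, Cobras.
That is 2 wins.

2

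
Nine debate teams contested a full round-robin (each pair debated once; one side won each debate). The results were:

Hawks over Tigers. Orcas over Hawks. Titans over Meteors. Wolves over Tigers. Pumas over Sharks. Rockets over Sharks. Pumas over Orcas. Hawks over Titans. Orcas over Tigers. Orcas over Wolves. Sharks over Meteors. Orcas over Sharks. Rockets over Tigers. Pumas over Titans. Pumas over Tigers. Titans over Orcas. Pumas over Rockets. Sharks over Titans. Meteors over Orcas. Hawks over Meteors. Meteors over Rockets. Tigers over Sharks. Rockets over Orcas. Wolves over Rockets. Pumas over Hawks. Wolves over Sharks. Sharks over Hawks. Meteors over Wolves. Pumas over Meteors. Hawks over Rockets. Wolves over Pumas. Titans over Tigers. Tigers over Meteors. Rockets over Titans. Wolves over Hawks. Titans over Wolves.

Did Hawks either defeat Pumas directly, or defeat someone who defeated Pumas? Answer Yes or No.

Hawks did not beat Pumas directly.
Hawks beat Meteors, Tigers, Titans, Rockets, but each of them lost to Pumas. No two-step path.

No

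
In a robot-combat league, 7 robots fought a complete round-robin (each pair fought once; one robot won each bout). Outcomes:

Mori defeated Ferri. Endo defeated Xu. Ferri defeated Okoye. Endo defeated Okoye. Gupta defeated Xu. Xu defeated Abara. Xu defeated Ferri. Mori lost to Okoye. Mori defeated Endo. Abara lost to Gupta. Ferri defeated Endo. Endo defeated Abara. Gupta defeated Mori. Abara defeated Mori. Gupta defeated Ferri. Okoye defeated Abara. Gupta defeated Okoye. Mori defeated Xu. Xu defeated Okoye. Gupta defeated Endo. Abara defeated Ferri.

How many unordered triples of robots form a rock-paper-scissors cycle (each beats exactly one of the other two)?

Win totals: Abara 2, Okoye 2, Endo 3, Gupta 6, Ferri 2, Mori 3, Xu 3.
A robot with w wins dominates both others in C(w,2) triples; summing gives 1 + 1 + 3 + 15 + 1 + 3 + 3 = 27 transitive triples.
Total triples C(7,3) = 35, so cyclic triples = 35 − 27 = 8.

8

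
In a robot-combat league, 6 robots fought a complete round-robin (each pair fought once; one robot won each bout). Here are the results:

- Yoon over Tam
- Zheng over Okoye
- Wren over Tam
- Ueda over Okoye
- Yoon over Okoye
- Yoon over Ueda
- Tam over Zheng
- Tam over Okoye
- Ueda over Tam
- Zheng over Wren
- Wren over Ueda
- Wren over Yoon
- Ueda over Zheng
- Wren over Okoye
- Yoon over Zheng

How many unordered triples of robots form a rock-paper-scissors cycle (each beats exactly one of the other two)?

3

Of the C(6,3) = 20 triples, the cyclic ones are: {Wren, Tam, Zheng}; {Wren, Yoon, Zheng}; {Wren, Zheng, Ueda}.
That is 3.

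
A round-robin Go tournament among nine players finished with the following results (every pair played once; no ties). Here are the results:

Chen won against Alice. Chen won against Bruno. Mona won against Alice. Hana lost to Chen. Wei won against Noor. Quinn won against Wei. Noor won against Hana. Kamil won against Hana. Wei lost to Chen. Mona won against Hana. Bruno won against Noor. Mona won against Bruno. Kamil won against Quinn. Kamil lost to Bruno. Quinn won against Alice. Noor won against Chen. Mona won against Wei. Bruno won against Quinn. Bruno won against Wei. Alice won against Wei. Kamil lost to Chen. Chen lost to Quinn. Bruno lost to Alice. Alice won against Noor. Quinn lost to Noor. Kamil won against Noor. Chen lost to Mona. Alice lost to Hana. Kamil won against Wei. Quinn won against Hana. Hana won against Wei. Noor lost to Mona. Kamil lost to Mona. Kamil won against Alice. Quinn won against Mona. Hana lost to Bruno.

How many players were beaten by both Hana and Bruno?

Hana beat: Alice, Wei.
Bruno beat: Kamil, Noor, Hana, Quinn, Wei.
Both beat: Wei — 1.

1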